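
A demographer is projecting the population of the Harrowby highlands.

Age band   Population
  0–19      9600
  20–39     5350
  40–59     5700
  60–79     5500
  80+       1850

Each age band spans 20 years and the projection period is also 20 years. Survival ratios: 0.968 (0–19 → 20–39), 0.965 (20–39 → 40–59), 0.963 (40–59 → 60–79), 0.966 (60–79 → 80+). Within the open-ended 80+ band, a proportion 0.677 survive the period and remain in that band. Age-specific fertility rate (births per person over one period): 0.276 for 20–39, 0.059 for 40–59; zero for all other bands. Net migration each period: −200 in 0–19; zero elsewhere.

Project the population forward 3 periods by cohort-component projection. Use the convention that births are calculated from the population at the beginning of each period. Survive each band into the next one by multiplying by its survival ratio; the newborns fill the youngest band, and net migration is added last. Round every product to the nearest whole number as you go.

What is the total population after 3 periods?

(Bands numbered youngest = 1 to oldest = 5.)
— Period 1 —
Births: 5350 × 0.276 = 1477 ; 5700 × 0.059 = 336 — total 1813
Band 2: 9600 × 0.968 = 9293
Band 3: 5350 × 0.965 = 5163
Band 4: 5700 × 0.963 = 5489
Band 5: 5500 × 0.966 + 1850 × 0.677 = 5313 + 1252 = 6565
Net migration: Band 1 − 200 → 1613
End of period: [1613, 9293, 5163, 5489, 6565]
— Period 2 —
Births: 9293 × 0.276 = 2565 ; 5163 × 0.059 = 305 — total 2870
Band 2: 1613 × 0.968 = 1561
Band 3: 9293 × 0.965 = 8968
Band 4: 5163 × 0.963 = 4972
Band 5: 5489 × 0.966 + 6565 × 0.677 = 5302 + 4445 = 9747
Net migration: Band 1 − 200 → 2670
End of period: [2670, 1561, 8968, 4972, 9747]
— Period 3 —
Births: 1561 × 0.276 = 431 ; 8968 × 0.059 = 529 — total 960
Band 2: 2670 × 0.968 = 2585
Band 3: 1561 × 0.965 = 1506
Band 4: 8968 × 0.963 = 8636
Band 5: 4972 × 0.966 + 9747 × 0.677 = 4803 + 6599 = 11402
Net migration: Band 1 − 200 → 760
End of period: [760, 2585, 1506, 8636, 11402]
Total after period 3: 760 + 2585 + 1506 + 8636 + 11402 = 24889

24889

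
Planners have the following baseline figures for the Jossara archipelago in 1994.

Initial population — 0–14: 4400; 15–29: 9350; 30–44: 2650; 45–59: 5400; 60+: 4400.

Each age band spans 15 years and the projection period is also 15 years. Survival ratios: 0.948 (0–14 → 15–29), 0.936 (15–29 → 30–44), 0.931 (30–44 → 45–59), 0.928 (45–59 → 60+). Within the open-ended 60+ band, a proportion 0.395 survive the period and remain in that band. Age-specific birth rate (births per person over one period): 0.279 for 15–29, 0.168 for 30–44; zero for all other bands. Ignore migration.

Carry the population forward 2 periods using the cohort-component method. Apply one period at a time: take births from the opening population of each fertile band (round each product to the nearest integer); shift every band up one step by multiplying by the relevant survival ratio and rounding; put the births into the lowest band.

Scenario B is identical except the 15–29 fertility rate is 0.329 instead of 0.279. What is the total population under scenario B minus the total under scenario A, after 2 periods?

Numbering the bands 1..5 from youngest to oldest:
[period 1]
Births: 9350 × 0.279 = 2609, 2650 × 0.168 = 445 ⇒ total 3054
Band 2: 4400 × 0.948 = 4171
Band 3: 9350 × 0.936 = 8752
Band 4: 2650 × 0.931 = 2467
Band 5: 5400 × 0.928 + 4400 × 0.395 = 5011 + 1738 = 6749
Giving 3054 / 4171 / 8752 / 2467 / 6749.
[period 2]
Births: 4171 × 0.279 = 1164, 8752 × 0.168 = 1470 ⇒ total 2634
Band 2: 3054 × 0.948 = 2895
Band 3: 4171 × 0.936 = 3904
Band 4: 8752 × 0.931 = 8148
Band 5: 2467 × 0.928 + 6749 × 0.395 = 2289 + 2666 = 4955
Giving 2634 / 2895 / 3904 / 8148 / 4955.
Scenario A total after 2 periods: 22536
Scenario B projection —
[period 1]
Births: 9350 × 0.329 = 3076, 2650 × 0.168 = 445 ⇒ total 3521
Band 2: 4400 × 0.948 = 4171
Band 3: 9350 × 0.936 = 8752
Band 4: 2650 × 0.931 = 2467
Band 5: 5400 × 0.928 + 4400 × 0.395 = 5011 + 1738 = 6749
Giving 3521 / 4171 / 8752 / 2467 / 6749.
[period 2]
Births: 4171 × 0.329 = 1372, 8752 × 0.168 = 1470 ⇒ total 2842
Band 2: 3521 × 0.948 = 3338
Band 3: 4171 × 0.936 = 3904
Band 4: 8752 × 0.931 = 8148
Band 5: 2467 × 0.928 + 6749 × 0.395 = 2289 + 2666 = 4955
Giving 2842 / 3338 / 3904 / 8148 / 4955.
Scenario B total after 2 periods: 23187
Difference B − A = 23187 − 22536 = 651

651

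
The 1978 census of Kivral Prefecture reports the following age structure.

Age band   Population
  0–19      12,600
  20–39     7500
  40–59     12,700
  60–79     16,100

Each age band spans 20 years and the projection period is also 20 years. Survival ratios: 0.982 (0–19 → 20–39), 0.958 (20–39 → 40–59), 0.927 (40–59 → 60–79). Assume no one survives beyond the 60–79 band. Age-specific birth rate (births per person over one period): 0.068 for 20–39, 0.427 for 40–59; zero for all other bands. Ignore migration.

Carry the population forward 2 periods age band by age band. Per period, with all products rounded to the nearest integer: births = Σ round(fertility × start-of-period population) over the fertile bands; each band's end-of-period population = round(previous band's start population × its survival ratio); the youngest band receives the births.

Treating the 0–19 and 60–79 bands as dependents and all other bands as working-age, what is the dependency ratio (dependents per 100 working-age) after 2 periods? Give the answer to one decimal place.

Numbering the groups 1..4 from youngest to oldest:
[period 1]
Births: 7500 * 0.068 = 510 ; 12700 * 0.427 = 5423 → total 5933
Group 2: 12600 * 0.982 = 12373
Group 3: 7500 * 0.958 = 7185
Group 4: 12700 * 0.927 = 11773
Giving 5933 / 12373 / 7185 / 11773.
[period 2]
Births: 12373 * 0.068 = 841 ; 7185 * 0.427 = 3068 → total 3909
Group 2: 5933 * 0.982 = 5826
Group 3: 12373 * 0.958 = 11853
Group 4: 7185 * 0.927 = 6660
Giving 3909 / 5826 / 11853 / 6660.
Dependents (band 0–19 + band 60–79) = 3909 + 6660 = 10569; working-age = 17679; ratio = 10569/17679 × 100 = 59.8

59.8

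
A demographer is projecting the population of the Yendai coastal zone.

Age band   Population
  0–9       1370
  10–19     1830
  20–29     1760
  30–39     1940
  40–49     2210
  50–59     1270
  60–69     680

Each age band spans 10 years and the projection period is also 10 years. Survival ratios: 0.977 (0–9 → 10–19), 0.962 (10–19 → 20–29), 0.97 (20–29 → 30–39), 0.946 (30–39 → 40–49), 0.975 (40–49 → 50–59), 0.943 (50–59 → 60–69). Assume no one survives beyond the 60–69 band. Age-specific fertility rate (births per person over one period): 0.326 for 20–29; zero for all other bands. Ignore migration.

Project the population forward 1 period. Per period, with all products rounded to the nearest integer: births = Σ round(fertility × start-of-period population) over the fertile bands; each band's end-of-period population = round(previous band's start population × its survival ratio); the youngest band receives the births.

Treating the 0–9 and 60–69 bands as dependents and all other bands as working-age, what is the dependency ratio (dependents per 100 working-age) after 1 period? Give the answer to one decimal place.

20.1

— Period 1 —
Births: 1760 × 0.326 = 574
10–19: 1370 × 0.977 = 1338
20–29: 1830 × 0.962 = 1760
30–39: 1760 × 0.97 = 1707
40–49: 1940 × 0.946 = 1835
50–59: 2210 × 0.975 = 2155
60–69: 1270 × 0.943 = 1198
Giving 574 / 1338 / 1760 / 1707 / 1835 / 2155 / 1198.
Dependents (band 0–9 + band 60–69) = 574 + 1198 = 1772; working-age = 8795; ratio = 1772/8795 × 100 = 20.1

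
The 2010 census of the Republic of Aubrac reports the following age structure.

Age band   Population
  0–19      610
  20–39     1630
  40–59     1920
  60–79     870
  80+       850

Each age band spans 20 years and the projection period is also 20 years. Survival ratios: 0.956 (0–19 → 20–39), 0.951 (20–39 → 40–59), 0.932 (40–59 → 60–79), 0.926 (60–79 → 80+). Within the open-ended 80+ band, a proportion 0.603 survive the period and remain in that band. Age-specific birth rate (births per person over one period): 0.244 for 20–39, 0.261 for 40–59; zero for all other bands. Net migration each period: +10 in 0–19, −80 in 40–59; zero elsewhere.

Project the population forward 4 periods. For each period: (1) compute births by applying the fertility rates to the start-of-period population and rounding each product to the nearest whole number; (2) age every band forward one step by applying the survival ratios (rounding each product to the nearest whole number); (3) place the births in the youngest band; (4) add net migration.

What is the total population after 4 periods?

Let group 1 be 0–19 through group 5 = 80+.
[period 1]
Births: 1630 × 0.244 = 398, 1920 × 0.261 = 501 — total 899
Group 2: 610 × 0.956 = 583
Group 3: 1630 × 0.951 = 1550
Group 4: 1920 × 0.932 = 1789
Group 5: 870 × 0.926 + 850 × 0.603 = 806 + 513 = 1319
Net migration: Group 1 + 10 → 909; Group 3 − 80 → 1470
Giving 909 / 583 / 1470 / 1789 / 1319.
[period 2]
Births: 583 × 0.244 = 142, 1470 × 0.261 = 384 — total 526
Group 2: 909 × 0.956 = 869
Group 3: 583 × 0.951 = 554
Group 4: 1470 × 0.932 = 1370
Group 5: 1789 × 0.926 + 1319 × 0.603 = 1657 + 795 = 2452
Net migration: Group 1 + 10 → 536; Group 3 − 80 → 474
Giving 536 / 869 / 474 / 1370 / 2452.
[period 3]
Births: 869 × 0.244 = 212, 474 × 0.261 = 124 — total 336
Group 2: 536 × 0.956 = 512
Group 3: 869 × 0.951 = 826
Group 4: 474 × 0.932 = 442
Group 5: 1370 × 0.926 + 2452 × 0.603 = 1269 + 1479 = 2748
Net migration: Group 1 + 10 → 346; Group 3 − 80 → 746
Giving 346 / 512 / 746 / 442 / 2748.
[period 4]
Births: 512 × 0.244 = 125, 746 × 0.261 = 195 — total 320
Group 2: 346 × 0.956 = 331
Group 3: 512 × 0.951 = 487
Group 4: 746 × 0.932 = 695
Group 5: 442 × 0.926 + 2748 × 0.603 = 409 + 1657 = 2066
Net migration: Group 1 + 10 → 330; Group 3 − 80 → 407
Giving 330 / 331 / 407 / 695 / 2066.
Total after period 4: 330 + 331 + 407 + 695 + 2066 = 3829

3829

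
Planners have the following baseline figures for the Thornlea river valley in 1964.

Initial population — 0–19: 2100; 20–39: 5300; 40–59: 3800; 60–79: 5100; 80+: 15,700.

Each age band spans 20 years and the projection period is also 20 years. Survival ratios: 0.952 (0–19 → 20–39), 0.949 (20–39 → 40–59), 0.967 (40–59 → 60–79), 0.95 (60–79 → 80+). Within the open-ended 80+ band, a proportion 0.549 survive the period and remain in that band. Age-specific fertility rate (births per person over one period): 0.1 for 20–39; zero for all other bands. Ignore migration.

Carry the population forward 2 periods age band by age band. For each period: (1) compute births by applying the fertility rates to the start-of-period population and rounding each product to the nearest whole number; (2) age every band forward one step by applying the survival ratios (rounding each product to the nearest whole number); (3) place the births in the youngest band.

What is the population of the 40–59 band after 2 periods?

1897

[period 1]
Births: 5300 × 0.1 = 530
20–39: 2100 × 0.952 = 1999
40–59: 5300 × 0.949 = 5030
60–79: 3800 × 0.967 = 3675
80+: 5100 × 0.95 + 15700 × 0.549 = 4845 + 8619 = 13464
→ [530, 1999, 5030, 3675, 13464]
[period 2]
Births: 1999 × 0.1 = 200
20–39: 530 × 0.952 = 505
40–59: 1999 × 0.949 = 1897
60–79: 5030 × 0.967 = 4864
80+: 3675 × 0.95 + 13464 × 0.549 = 3491 + 7392 = 10883
→ [200, 505, 1897, 4864, 10883]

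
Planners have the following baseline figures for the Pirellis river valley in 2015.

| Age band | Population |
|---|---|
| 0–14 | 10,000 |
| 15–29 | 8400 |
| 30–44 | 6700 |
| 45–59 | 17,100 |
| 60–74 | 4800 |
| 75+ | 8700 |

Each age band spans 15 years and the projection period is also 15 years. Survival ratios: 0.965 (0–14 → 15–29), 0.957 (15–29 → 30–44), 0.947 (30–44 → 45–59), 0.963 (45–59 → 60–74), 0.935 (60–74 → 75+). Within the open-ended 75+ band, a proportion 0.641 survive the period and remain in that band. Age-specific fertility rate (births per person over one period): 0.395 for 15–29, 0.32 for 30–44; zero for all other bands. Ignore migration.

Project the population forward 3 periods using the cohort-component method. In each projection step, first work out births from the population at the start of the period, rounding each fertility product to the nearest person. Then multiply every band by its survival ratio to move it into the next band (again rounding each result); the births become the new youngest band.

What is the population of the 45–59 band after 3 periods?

8746

Numbering the bands 1..6 from youngest to oldest:
[period 1]
Births: 8400 × 0.395 = 3318  |  6700 × 0.32 = 2144 ⇒ total 5462
Band 2: 10000 × 0.965 = 9650
Band 3: 8400 × 0.957 = 8039
Band 4: 6700 × 0.947 = 6345
Band 5: 17100 × 0.963 = 16467
Band 6: 4800 × 0.935 + 8700 × 0.641 = 4488 + 5577 = 10065
Giving 5462 / 9650 / 8039 / 6345 / 16467 / 10065.
[period 2]
Births: 9650 × 0.395 = 3812  |  8039 × 0.32 = 2572 ⇒ total 6384
Band 2: 5462 × 0.965 = 5271
Band 3: 9650 × 0.957 = 9235
Band 4: 8039 × 0.947 = 7613
Band 5: 6345 × 0.963 = 6110
Band 6: 16467 × 0.935 + 10065 × 0.641 = 15397 + 6452 = 21849
Giving 6384 / 5271 / 9235 / 7613 / 6110 / 21849.
[period 3]
Births: 5271 × 0.395 = 2082  |  9235 × 0.32 = 2955 ⇒ total 5037
Band 2: 6384 × 0.965 = 6161
Band 3: 5271 × 0.957 = 5044
Band 4: 9235 × 0.947 = 8746
Band 5: 7613 × 0.963 = 7331
Band 6: 6110 × 0.935 + 21849 × 0.641 = 5713 + 14005 = 19718
Giving 5037 / 6161 / 5044 / 8746 / 7331 / 19718.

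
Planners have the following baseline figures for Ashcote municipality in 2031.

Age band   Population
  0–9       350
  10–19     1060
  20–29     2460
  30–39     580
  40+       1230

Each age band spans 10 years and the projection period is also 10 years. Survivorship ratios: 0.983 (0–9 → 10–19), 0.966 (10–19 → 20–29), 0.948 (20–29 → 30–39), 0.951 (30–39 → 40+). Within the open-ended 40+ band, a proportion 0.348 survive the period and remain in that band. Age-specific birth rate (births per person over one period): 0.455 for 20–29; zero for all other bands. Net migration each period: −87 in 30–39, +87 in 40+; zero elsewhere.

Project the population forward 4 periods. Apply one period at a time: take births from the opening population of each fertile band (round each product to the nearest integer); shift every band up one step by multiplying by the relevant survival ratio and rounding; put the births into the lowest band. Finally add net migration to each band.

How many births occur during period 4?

484

[period 1]
Births: 2460 * 0.455 = 1119
10–19: 350 * 0.983 = 344
20–29: 1060 * 0.966 = 1024
30–39: 2460 * 0.948 = 2332
40+: 580 * 0.951 + 1230 * 0.348 = 552 + 428 = 980
Net migration: 30–39 − 87 → 2245; 40+ + 87 → 1067
→ [1119, 344, 1024, 2245, 1067]
[period 2]
Births: 1024 * 0.455 = 466
10–19: 1119 * 0.983 = 1100
20–29: 344 * 0.966 = 332
30–39: 1024 * 0.948 = 971
40+: 2245 * 0.951 + 1067 * 0.348 = 2135 + 371 = 2506
Net migration: 30–39 − 87 → 884; 40+ + 87 → 2593
→ [466, 1100, 332, 884, 2593]
[period 3]
Births: 332 * 0.455 = 151
10–19: 466 * 0.983 = 458
20–29: 1100 * 0.966 = 1063
30–39: 332 * 0.948 = 315
40+: 884 * 0.951 + 2593 * 0.348 = 841 + 902 = 1743
Net migration: 30–39 − 87 → 228; 40+ + 87 → 1830
→ [151, 458, 1063, 228, 1830]
[period 4]
Births: 1063 * 0.455 = 484
10–19: 151 * 0.983 = 148
20–29: 458 * 0.966 = 442
30–39: 1063 * 0.948 = 1008
40+: 228 * 0.951 + 1830 * 0.348 = 217 + 637 = 854
Net migration: 30–39 − 87 → 921; 40+ + 87 → 941
→ [484, 148, 442, 921, 941]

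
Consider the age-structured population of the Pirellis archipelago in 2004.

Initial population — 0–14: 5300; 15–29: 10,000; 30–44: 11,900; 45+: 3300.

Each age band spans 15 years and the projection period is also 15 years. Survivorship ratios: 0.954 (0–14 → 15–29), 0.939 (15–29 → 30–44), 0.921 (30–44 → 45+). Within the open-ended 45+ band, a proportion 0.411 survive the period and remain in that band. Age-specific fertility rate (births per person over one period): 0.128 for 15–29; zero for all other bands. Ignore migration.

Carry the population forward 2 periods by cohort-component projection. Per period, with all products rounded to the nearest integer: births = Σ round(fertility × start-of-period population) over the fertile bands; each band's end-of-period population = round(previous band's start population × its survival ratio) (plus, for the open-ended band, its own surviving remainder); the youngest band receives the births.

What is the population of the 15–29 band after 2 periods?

1221

Call the bands 1 to 4, youngest first.
After projecting period 1:
Births: 10000 × 0.128 = 1280
Band 2: 5300 × 0.954 = 5056
Band 3: 10000 × 0.939 = 9390
Band 4: 11900 × 0.921 + 3300 × 0.411 = 10960 + 1356 = 12316
End of period: [1280, 5056, 9390, 12316]
After projecting period 2:
Births: 5056 × 0.128 = 647
Band 2: 1280 × 0.954 = 1221
Band 3: 5056 × 0.939 = 4748
Band 4: 9390 × 0.921 + 12316 × 0.411 = 8648 + 5062 = 13710
End of period: [647, 1221, 4748, 13710]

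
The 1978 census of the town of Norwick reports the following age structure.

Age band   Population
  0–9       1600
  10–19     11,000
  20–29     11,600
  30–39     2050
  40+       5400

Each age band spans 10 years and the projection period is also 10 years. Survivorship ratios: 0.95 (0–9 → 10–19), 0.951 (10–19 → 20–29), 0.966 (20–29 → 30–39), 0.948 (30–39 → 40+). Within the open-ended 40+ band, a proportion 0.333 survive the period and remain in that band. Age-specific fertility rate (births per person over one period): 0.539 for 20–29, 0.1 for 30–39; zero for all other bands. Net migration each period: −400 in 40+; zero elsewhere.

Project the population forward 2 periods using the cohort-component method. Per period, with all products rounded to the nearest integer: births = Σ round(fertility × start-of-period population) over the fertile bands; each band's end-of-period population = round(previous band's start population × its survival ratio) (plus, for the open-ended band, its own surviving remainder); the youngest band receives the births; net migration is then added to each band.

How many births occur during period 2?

— Period 1 —
Births: 11600 * 0.539 = 6252, 2050 * 0.1 = 205 → total 6457
10–19: 1600 * 0.95 = 1520
20–29: 11000 * 0.951 = 10461
30–39: 11600 * 0.966 = 11206
40+: 2050 * 0.948 + 5400 * 0.333 = 1943 + 1798 = 3741
Net migration: 40+ − 400 → 3341
→ [6457, 1520, 10461, 11206, 3341]
— Period 2 —
Births: 10461 * 0.539 = 5638, 11206 * 0.1 = 1121 → total 6759
10–19: 6457 * 0.95 = 6134
20–29: 1520 * 0.951 = 1446
30–39: 10461 * 0.966 = 10105
40+: 11206 * 0.948 + 3341 * 0.333 = 10623 + 1113 = 11736
Net migration: 40+ − 400 → 11336
→ [6759, 6134, 1446, 10105, 11336]

6759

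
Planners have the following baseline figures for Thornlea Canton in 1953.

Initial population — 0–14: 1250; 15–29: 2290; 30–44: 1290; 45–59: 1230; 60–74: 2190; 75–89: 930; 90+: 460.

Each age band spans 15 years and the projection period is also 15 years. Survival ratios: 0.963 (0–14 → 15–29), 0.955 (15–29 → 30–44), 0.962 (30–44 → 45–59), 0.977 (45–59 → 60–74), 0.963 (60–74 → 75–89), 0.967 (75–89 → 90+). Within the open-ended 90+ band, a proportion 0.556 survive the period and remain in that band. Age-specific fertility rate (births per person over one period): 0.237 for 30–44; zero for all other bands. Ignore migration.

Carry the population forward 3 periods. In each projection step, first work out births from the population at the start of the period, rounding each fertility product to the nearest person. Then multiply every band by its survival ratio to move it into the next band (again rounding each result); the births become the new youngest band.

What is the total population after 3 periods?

7994

(Bands numbered youngest = 1 to oldest = 7.)
After projecting period 1:
Births: 1290 × 0.237 = 306
Band 2: 1250 × 0.963 = 1204
Band 3: 2290 × 0.955 = 2187
Band 4: 1290 × 0.962 = 1241
Band 5: 1230 × 0.977 = 1202
Band 6: 2190 × 0.963 = 2109
Band 7: 930 × 0.967 + 460 × 0.556 = 899 + 256 = 1155
Giving 306 / 1204 / 2187 / 1241 / 1202 / 2109 / 1155.
After projecting period 2:
Births: 2187 × 0.237 = 518
Band 2: 306 × 0.963 = 295
Band 3: 1204 × 0.955 = 1150
Band 4: 2187 × 0.962 = 2104
Band 5: 1241 × 0.977 = 1212
Band 6: 1202 × 0.963 = 1158
Band 7: 2109 × 0.967 + 1155 × 0.556 = 2039 + 642 = 2681
Giving 518 / 295 / 1150 / 2104 / 1212 / 1158 / 2681.
After projecting period 3:
Births: 1150 × 0.237 = 273
Band 2: 518 × 0.963 = 499
Band 3: 295 × 0.955 = 282
Band 4: 1150 × 0.962 = 1106
Band 5: 2104 × 0.977 = 2056
Band 6: 1212 × 0.963 = 1167
Band 7: 1158 × 0.967 + 2681 × 0.556 = 1120 + 1491 = 2611
Giving 273 / 499 / 282 / 1106 / 2056 / 1167 / 2611.
Total after period 3: 273 + 499 + 282 + 1106 + 2056 + 1167 + 2611 = 7994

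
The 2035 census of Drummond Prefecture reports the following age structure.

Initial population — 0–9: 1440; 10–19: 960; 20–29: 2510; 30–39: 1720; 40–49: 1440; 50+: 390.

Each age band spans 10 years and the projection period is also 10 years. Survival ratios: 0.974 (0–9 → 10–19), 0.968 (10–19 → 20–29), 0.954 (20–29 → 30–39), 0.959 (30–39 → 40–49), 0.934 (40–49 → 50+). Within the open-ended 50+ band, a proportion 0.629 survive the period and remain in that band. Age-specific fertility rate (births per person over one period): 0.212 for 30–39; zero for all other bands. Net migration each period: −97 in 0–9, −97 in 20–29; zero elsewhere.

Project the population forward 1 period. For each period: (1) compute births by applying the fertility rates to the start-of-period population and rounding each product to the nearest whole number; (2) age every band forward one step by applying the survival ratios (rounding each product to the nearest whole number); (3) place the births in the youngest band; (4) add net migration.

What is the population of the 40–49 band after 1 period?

1649

Call the groups 1 to 6, youngest first.
— Period 1 —
Births: 1720 * 0.212 = 365
Group 2: 1440 * 0.974 = 1403
Group 3: 960 * 0.968 = 929
Group 4: 2510 * 0.954 = 2395
Group 5: 1720 * 0.959 = 1649
Group 6: 1440 * 0.934 + 390 * 0.629 = 1345 + 245 = 1590
Net migration: Group 1 − 97 → 268; Group 3 − 97 → 832
Population now: 0–9=268, 10–19=1403, 20–29=832, 30–39=2395, 40–49=1649, 50+=1590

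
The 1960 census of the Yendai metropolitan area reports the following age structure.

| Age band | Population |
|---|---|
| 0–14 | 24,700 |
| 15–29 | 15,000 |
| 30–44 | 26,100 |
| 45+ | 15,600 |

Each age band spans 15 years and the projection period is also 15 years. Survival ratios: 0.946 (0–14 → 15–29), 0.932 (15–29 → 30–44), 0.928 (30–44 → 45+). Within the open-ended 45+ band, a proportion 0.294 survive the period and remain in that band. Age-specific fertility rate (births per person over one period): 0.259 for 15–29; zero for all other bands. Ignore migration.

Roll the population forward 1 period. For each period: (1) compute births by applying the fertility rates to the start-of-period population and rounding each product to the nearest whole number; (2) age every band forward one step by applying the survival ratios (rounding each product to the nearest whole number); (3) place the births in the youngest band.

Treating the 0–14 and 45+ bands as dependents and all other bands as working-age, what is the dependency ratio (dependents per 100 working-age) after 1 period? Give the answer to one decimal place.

Period 1:
Births: 15000 × 0.259 = 3885
15–29: 24700 × 0.946 = 23366
30–44: 15000 × 0.932 = 13980
45+: 26100 × 0.928 + 15600 × 0.294 = 24221 + 4586 = 28807
→ [3885, 23366, 13980, 28807]
Dependents (band 0–14 + band 45+) = 3885 + 28807 = 32692; working-age = 37346; ratio = 32692/37346 × 100 = 87.5

87.5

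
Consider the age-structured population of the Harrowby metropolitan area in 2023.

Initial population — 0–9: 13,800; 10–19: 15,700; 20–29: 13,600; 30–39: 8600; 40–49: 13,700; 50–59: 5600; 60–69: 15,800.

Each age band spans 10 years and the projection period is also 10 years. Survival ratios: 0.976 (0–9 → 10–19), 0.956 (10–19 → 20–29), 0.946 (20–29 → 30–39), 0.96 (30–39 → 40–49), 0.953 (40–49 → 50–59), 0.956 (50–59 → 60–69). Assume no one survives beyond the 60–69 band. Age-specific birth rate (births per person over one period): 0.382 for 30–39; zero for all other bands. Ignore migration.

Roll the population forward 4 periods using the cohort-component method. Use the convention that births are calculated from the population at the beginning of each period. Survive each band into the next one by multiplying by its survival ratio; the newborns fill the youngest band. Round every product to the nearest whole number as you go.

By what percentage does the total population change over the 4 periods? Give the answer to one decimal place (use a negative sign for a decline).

-38.5

Let band 1 be 0–9 through band 7 = 60–69.
— Period 1 —
Births: 8600 * 0.382 = 3285
Band 2: 13800 * 0.976 = 13469
Band 3: 15700 * 0.956 = 15009
Band 4: 13600 * 0.946 = 12866
Band 5: 8600 * 0.96 = 8256
Band 6: 13700 * 0.953 = 13056
Band 7: 5600 * 0.956 = 5354
End of period: [3285, 13469, 15009, 12866, 8256, 13056, 5354]
— Period 2 —
Births: 12866 * 0.382 = 4915
Band 2: 3285 * 0.976 = 3206
Band 3: 13469 * 0.956 = 12876
Band 4: 15009 * 0.946 = 14199
Band 5: 12866 * 0.96 = 12351
Band 6: 8256 * 0.953 = 7868
Band 7: 13056 * 0.956 = 12482
End of period: [4915, 3206, 12876, 14199, 12351, 7868, 12482]
— Period 3 —
Births: 14199 * 0.382 = 5424
Band 2: 4915 * 0.976 = 4797
Band 3: 3206 * 0.956 = 3065
Band 4: 12876 * 0.946 = 12181
Band 5: 14199 * 0.96 = 13631
Band 6: 12351 * 0.953 = 11771
Band 7: 7868 * 0.956 = 7522
End of period: [5424, 4797, 3065, 12181, 13631, 11771, 7522]
— Period 4 —
Births: 12181 * 0.382 = 4653
Band 2: 5424 * 0.976 = 5294
Band 3: 4797 * 0.956 = 4586
Band 4: 3065 * 0.946 = 2899
Band 5: 12181 * 0.96 = 11694
Band 6: 13631 * 0.953 = 12990
Band 7: 11771 * 0.956 = 11253
End of period: [4653, 5294, 4586, 2899, 11694, 12990, 11253]
Total: 86800 → 53369; change = -33431; percentage change = -38.5%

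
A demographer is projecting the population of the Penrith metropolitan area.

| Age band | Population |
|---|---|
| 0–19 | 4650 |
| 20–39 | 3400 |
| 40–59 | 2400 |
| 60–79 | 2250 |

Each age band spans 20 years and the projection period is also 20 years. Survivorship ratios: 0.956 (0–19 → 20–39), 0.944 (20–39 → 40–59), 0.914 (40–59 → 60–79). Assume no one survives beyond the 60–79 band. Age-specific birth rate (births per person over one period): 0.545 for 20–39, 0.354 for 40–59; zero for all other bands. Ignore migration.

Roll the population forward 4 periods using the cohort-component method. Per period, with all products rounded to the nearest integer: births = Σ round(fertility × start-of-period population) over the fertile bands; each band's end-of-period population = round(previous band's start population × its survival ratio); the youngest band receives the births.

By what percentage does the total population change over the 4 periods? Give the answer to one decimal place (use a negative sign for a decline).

(Bands numbered youngest = 1 to oldest = 4.)
Period 1:
Births: 3400 * 0.545 = 1853, 2400 * 0.354 = 850 — total 2703
Band 2: 4650 * 0.956 = 4445
Band 3: 3400 * 0.944 = 3210
Band 4: 2400 * 0.914 = 2194
→ [2703, 4445, 3210, 2194]
Period 2:
Births: 4445 * 0.545 = 2423, 3210 * 0.354 = 1136 — total 3559
Band 2: 2703 * 0.956 = 2584
Band 3: 4445 * 0.944 = 4196
Band 4: 3210 * 0.914 = 2934
→ [3559, 2584, 4196, 2934]
Period 3:
Births: 2584 * 0.545 = 1408, 4196 * 0.354 = 1485 — total 2893
Band 2: 3559 * 0.956 = 3402
Band 3: 2584 * 0.944 = 2439
Band 4: 4196 * 0.914 = 3835
→ [2893, 3402, 2439, 3835]
Period 4:
Births: 3402 * 0.545 = 1854, 2439 * 0.354 = 863 — total 2717
Band 2: 2893 * 0.956 = 2766
Band 3: 3402 * 0.944 = 3211
Band 4: 2439 * 0.914 = 2229
→ [2717, 2766, 3211, 2229]
Total: 12700 → 10923; change = -1777; percentage change = -14.0%

-14.0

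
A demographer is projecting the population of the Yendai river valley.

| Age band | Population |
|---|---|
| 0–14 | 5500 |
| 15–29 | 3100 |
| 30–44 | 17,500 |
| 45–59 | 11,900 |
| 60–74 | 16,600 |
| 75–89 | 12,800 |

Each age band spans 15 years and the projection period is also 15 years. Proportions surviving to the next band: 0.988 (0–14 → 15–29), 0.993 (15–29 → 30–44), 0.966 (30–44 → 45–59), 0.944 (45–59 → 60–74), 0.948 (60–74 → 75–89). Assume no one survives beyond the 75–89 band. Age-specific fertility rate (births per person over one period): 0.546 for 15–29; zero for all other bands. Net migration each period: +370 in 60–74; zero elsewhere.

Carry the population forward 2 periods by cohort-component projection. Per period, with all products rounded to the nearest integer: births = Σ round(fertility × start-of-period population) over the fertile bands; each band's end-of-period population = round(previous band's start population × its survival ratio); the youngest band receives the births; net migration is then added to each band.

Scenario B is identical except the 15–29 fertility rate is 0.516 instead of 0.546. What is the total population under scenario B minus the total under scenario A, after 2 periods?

-255

Period 1:
Births: 3100 × 0.546 = 1693
15–29: 5500 × 0.988 = 5434
30–44: 3100 × 0.993 = 3078
45–59: 17500 × 0.966 = 16905
60–74: 11900 × 0.944 = 11234
75–89: 16600 × 0.948 = 15737
Net migration: 60–74 + 370 → 11604
Giving 1693 / 5434 / 3078 / 16905 / 11604 / 15737.
Period 2:
Births: 5434 × 0.546 = 2967
15–29: 1693 × 0.988 = 1673
30–44: 5434 × 0.993 = 5396
45–59: 3078 × 0.966 = 2973
60–74: 16905 × 0.944 = 15958
75–89: 11604 × 0.948 = 11001
Net migration: 60–74 + 370 → 16328
Giving 2967 / 1673 / 5396 / 2973 / 16328 / 11001.
Scenario A total after 2 periods: 40338
Scenario B projection —
Period 1:
Births: 3100 × 0.516 = 1600
15–29: 5500 × 0.988 = 5434
30–44: 3100 × 0.993 = 3078
45–59: 17500 × 0.966 = 16905
60–74: 11900 × 0.944 = 11234
75–89: 16600 × 0.948 = 15737
Net migration: 60–74 + 370 → 11604
Giving 1600 / 5434 / 3078 / 16905 / 11604 / 15737.
Period 2:
Births: 5434 × 0.516 = 2804
15–29: 1600 × 0.988 = 1581
30–44: 5434 × 0.993 = 5396
45–59: 3078 × 0.966 = 2973
60–74: 16905 × 0.944 = 15958
75–89: 11604 × 0.948 = 11001
Net migration: 60–74 + 370 → 16328
Giving 2804 / 1581 / 5396 / 2973 / 16328 / 11001.
Scenario B total after 2 periods: 40083
Difference B − A = 40083 − 40338 = -255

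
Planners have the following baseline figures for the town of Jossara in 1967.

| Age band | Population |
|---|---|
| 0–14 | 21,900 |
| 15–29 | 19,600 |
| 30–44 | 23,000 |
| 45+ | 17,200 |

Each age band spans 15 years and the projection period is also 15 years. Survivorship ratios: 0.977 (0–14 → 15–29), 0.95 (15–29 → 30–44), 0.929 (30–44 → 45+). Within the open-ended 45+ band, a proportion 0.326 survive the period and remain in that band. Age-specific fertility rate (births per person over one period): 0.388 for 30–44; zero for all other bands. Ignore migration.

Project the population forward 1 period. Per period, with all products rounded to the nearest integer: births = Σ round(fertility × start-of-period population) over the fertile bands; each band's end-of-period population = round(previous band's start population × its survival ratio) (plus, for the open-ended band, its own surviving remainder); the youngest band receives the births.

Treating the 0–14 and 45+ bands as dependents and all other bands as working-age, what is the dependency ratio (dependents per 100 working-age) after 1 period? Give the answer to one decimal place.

89.7

Numbering the bands 1..4 from youngest to oldest:
[period 1]
Births: 23000 × 0.388 = 8924
Band 2: 21900 × 0.977 = 21396
Band 3: 19600 × 0.95 = 18620
Band 4: 23000 × 0.929 + 17200 × 0.326 = 21367 + 5607 = 26974
→ [8924, 21396, 18620, 26974]
Dependents (band 0–14 + band 45+) = 8924 + 26974 = 35898; working-age = 40016; ratio = 35898/40016 × 100 = 89.7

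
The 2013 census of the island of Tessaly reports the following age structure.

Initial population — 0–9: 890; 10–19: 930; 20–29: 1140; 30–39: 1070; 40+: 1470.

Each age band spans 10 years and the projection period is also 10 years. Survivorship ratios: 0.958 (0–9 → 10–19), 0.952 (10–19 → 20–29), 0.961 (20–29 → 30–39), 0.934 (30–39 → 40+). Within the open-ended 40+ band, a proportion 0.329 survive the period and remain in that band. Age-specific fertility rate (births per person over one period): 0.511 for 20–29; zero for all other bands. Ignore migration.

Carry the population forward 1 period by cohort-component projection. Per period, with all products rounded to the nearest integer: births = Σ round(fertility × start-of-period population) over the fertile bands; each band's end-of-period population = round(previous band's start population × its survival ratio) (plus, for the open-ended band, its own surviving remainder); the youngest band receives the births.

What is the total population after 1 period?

4900

— Period 1 —
Births: 1140 × 0.511 = 583
10–19: 890 × 0.958 = 853
20–29: 930 × 0.952 = 885
30–39: 1140 × 0.961 = 1096
40+: 1070 × 0.934 + 1470 × 0.329 = 999 + 484 = 1483
Population now: 0–9=583, 10–19=853, 20–29=885, 30–39=1096, 40+=1483
Total after period 1: 583 + 853 + 885 + 1096 + 1483 = 4900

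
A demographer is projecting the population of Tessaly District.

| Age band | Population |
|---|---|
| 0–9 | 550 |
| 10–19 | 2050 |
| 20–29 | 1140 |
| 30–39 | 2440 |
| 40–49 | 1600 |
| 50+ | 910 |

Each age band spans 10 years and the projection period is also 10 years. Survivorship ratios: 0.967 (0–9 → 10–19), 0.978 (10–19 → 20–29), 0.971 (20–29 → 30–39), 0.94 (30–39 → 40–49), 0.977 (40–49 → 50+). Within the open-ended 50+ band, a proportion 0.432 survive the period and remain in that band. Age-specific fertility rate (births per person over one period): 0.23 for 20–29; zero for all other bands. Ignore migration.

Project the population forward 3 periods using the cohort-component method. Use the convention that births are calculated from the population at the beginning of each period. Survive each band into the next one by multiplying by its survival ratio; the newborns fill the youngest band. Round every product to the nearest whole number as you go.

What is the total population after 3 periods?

Let group 1 be 0–9 through group 6 = 50+.
Period 1:
Births: 1140 × 0.23 = 262
Group 2: 550 × 0.967 = 532
Group 3: 2050 × 0.978 = 2005
Group 4: 1140 × 0.971 = 1107
Group 5: 2440 × 0.94 = 2294
Group 6: 1600 × 0.977 + 910 × 0.432 = 1563 + 393 = 1956
End of period: [262, 532, 2005, 1107, 2294, 1956]
Period 2:
Births: 2005 × 0.23 = 461
Group 2: 262 × 0.967 = 253
Group 3: 532 × 0.978 = 520
Group 4: 2005 × 0.971 = 1947
Group 5: 1107 × 0.94 = 1041
Group 6: 2294 × 0.977 + 1956 × 0.432 = 2241 + 845 = 3086
End of period: [461, 253, 520, 1947, 1041, 3086]
Period 3:
Births: 520 × 0.23 = 120
Group 2: 461 × 0.967 = 446
Group 3: 253 × 0.978 = 247
Group 4: 520 × 0.971 = 505
Group 5: 1947 × 0.94 = 1830
Group 6: 1041 × 0.977 + 3086 × 0.432 = 1017 + 1333 = 2350
End of period: [120, 446, 247, 505, 1830, 2350]
Total after period 3: 120 + 446 + 247 + 505 + 1830 + 2350 = 5498

5498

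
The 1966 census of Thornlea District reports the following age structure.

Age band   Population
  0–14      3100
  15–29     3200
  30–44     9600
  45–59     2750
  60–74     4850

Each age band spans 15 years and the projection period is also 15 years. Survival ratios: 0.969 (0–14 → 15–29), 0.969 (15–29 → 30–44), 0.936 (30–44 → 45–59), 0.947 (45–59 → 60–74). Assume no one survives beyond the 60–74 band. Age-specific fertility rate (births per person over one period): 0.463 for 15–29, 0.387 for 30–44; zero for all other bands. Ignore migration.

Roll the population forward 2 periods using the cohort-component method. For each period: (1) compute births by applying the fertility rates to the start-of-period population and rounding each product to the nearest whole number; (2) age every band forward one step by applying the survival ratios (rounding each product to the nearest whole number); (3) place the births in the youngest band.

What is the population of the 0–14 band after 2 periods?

2591

After projecting period 1:
Births: 3200 × 0.463 = 1482  |  9600 × 0.387 = 3715 → total 5197
15–29: 3100 × 0.969 = 3004
30–44: 3200 × 0.969 = 3101
45–59: 9600 × 0.936 = 8986
60–74: 2750 × 0.947 = 2604
Population now: 0–14=5197, 15–29=3004, 30–44=3101, 45–59=8986, 60–74=2604
After projecting period 2:
Births: 3004 × 0.463 = 1391  |  3101 × 0.387 = 1200 → total 2591
15–29: 5197 × 0.969 = 5036
30–44: 3004 × 0.969 = 2911
45–59: 3101 × 0.936 = 2903
60–74: 8986 × 0.947 = 8510
Population now: 0–14=2591, 15–29=5036, 30–44=2911, 45–59=2903, 60–74=8510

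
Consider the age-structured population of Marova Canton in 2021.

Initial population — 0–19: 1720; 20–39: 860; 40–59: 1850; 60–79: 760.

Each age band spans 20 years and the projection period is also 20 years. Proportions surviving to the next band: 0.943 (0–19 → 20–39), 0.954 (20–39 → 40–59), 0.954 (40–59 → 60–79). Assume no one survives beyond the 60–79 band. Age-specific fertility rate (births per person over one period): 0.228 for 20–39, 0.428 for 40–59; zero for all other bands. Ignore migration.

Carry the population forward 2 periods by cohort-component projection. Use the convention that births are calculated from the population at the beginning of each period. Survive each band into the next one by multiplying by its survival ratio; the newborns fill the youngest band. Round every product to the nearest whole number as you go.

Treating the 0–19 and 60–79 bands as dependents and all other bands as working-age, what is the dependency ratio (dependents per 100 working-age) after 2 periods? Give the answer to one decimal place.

60.6

Call the bands 1 to 4, youngest first.
Period 1.
Births: 860 * 0.228 = 196  |  1850 * 0.428 = 792 → 988
Band 2: 1720 * 0.943 = 1622
Band 3: 860 * 0.954 = 820
Band 4: 1850 * 0.954 = 1765
→ [988, 1622, 820, 1765]
Period 2.
Births: 1622 * 0.228 = 370  |  820 * 0.428 = 351 → 721
Band 2: 988 * 0.943 = 932
Band 3: 1622 * 0.954 = 1547
Band 4: 820 * 0.954 = 782
→ [721, 932, 1547, 782]
Dependents (band 0–19 + band 60–79) = 721 + 782 = 1503; working-age = 2479; ratio = 1503/2479 × 100 = 60.6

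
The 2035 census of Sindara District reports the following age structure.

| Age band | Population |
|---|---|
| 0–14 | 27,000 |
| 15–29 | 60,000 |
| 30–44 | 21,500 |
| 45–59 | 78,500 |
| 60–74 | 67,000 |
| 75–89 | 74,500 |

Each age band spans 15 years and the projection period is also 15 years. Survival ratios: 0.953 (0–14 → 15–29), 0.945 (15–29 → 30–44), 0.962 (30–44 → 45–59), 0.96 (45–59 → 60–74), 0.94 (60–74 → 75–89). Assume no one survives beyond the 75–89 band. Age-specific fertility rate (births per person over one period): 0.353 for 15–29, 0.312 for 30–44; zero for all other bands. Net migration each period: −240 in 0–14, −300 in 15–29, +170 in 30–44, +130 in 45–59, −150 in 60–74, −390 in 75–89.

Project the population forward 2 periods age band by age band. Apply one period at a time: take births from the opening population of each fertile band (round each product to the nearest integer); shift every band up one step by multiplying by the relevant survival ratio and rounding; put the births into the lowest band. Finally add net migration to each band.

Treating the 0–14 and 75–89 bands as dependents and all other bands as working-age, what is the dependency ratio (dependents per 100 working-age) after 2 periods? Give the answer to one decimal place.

77.5

Numbering the bands 1..6 from youngest to oldest:
[period 1]
Births: 60000 * 0.353 = 21180, 21500 * 0.312 = 6708 → total 27888
Band 2: 27000 * 0.953 = 25731
Band 3: 60000 * 0.945 = 56700
Band 4: 21500 * 0.962 = 20683
Band 5: 78500 * 0.96 = 75360
Band 6: 67000 * 0.94 = 62980
Net migration: Band 1 − 240 → 27648; Band 2 − 300 → 25431; Band 3 + 170 → 56870; Band 4 + 130 → 20813; Band 5 − 150 → 75210; Band 6 − 390 → 62590
Population now: 0–14=27648, 15–29=25431, 30–44=56870, 45–59=20813, 60–74=75210, 75–89=62590
[period 2]
Births: 25431 * 0.353 = 8977, 56870 * 0.312 = 17743 → total 26720
Band 2: 27648 * 0.953 = 26349
Band 3: 25431 * 0.945 = 24032
Band 4: 56870 * 0.962 = 54709
Band 5: 20813 * 0.96 = 19980
Band 6: 75210 * 0.94 = 70697
Net migration: Band 1 − 240 → 26480; Band 2 − 300 → 26049; Band 3 + 170 → 24202; Band 4 + 130 → 54839; Band 5 − 150 → 19830; Band 6 − 390 → 70307
Population now: 0–14=26480, 15–29=26049, 30–44=24202, 45–59=54839, 60–74=19830, 75–89=70307
Dependents (band 0–14 + band 75–89) = 26480 + 70307 = 96787; working-age = 124920; ratio = 96787/124920 × 100 = 77.5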